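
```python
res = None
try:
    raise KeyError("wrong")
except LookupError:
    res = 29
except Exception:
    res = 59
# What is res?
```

Step-by-step execution trace:
1. `raise KeyError(...)` raises KeyError.
2. `except LookupError` matches (KeyError is a subclass of LookupError) → res = 29.
3. `except Exception` is not reached.
Result: 29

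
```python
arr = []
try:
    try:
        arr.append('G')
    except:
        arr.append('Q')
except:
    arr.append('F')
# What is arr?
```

Step-by-step execution trace:
1. Inner try: `arr.append('G')` → arr = ['G']. No exception raised.
2. Inner `except` is skipped.
3. Inner try completes normally; outer `except` is skipped.
Result: ['G']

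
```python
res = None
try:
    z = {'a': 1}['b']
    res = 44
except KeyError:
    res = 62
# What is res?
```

Step-by-step execution trace:
1. `z = {'a': 1}['b']` raises KeyError.
2. `res = 44` is not reached.
3. `except KeyError` matches → res = 62.
Result: 62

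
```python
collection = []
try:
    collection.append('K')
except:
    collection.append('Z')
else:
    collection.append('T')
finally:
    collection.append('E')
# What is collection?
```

Step-by-step execution trace:
1. try: `collection.append('K')` → collection = ['K']. No exception raised.
2. `except` is skipped.
3. `else` runs: `collection.append('T')` → collection = ['K', 'T'].
4. `finally` always runs: `collection.append('E')` → collection = ['K', 'T', 'E'].
Result: ['K', 'T', 'E']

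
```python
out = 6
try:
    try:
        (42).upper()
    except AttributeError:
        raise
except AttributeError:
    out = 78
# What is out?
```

Step-by-step execution trace:
1. Inner try: `(42).upper()` raises AttributeError.
2. Inner `except AttributeError` matches; bare `raise` re-raises the same AttributeError.
3. Outer `except AttributeError` matches → out = 78.
Result: 78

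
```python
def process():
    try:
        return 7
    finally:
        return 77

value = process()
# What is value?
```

Step-by-step execution trace:
1. `process()` enters try: `return 7` sets pending return value 7.
2. Before returning, `finally: return 77` runs and overrides the pending return.
3. process() returns 77 → value = 77.
Result: 77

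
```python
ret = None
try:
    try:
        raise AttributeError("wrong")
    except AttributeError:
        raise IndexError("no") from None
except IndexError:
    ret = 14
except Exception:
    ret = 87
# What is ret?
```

Step-by-step execution trace:
1. Inner try raises AttributeError; inner `except AttributeError` catches it.
2. `raise IndexError(...) from None` raises IndexError (from None suppresses __context__, but the active exception is still IndexError).
3. Outer `except IndexError` matches → ret = 14.
4. `except Exception` is not reached.
Result: 14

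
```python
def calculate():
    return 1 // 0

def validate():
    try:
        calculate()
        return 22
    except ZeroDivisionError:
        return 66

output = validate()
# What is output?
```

Step-by-step execution trace:
1. `validate()` calls `calculate()`.
2. `calculate()` evaluates `1 // 0`, which raises ZeroDivisionError; it propagates to the caller.
3. `return 22` is not reached.
4. `except ZeroDivisionError` in validate matches → returns 66.
5. output = 66.
Result: 66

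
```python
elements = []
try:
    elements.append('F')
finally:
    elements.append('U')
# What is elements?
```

Step-by-step execution trace:
1. try: `elements.append('F')` → elements = ['F'].
2. The try body completes without raising.
3. finally always runs: `elements.append('U')` → elements = ['F', 'U'].
Result: ['F', 'U']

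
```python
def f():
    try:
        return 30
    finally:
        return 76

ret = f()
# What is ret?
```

Step-by-step execution trace:
1. `f()` enters try: `return 30` sets pending return value 30.
2. Before returning, `finally: return 76` runs and overrides the pending return.
3. f() returns 76 → ret = 76.
Result: 76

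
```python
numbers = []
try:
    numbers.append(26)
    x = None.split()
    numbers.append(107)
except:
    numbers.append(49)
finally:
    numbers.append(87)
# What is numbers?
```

Step-by-step execution trace:
1. try: `numbers.append(26)` → numbers = [26].
2. `x = None.split()` raises AttributeError; `numbers.append(107)` is not reached.
3. bare `except` matches → `numbers.append(49)` → numbers = [26, 49].
4. finally always runs: `numbers.append(87)` → numbers = [26, 49, 87].
Result: [26, 49, 87]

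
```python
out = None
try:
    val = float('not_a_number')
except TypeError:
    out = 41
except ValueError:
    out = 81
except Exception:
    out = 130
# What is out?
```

Step-by-step execution trace:
1. `val = float('not_a_number')` raises ValueError.
2. `except TypeError` does not match ValueError; skipped.
3. `except ValueError` matches → out = 81.
4. Remaining except clauses are skipped.
Result: 81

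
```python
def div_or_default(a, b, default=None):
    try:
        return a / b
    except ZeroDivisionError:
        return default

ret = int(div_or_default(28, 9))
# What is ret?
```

Step-by-step execution trace:
1. `div_or_default(28, 9)` enters try: `return 28 / 9` → returns 3.111111111111111. No exception raised.
2. `except ZeroDivisionError` is skipped.
3. `int(3.111111111111111)` → 3 → ret = 3.
Result: 3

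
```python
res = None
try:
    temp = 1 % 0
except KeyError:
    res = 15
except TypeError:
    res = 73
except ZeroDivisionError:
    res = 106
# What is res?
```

Step-by-step execution trace:
1. `temp = 1 % 0` raises ZeroDivisionError.
2. `except KeyError` does not match ZeroDivisionError; skipped.
3. `except TypeError` does not match ZeroDivisionError; skipped.
4. `except ZeroDivisionError` matches → res = 106.
Result: 106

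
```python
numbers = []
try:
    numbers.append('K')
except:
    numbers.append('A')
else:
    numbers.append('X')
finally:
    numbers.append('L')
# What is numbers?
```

Step-by-step execution trace:
1. try: `numbers.append('K')` → numbers = ['K']. No exception raised.
2. `except` is skipped.
3. `else` runs: `numbers.append('X')` → numbers = ['K', 'X'].
4. `finally` always runs: `numbers.append('L')` → numbers = ['K', 'X', 'L'].
Result: ['K', 'X', 'L']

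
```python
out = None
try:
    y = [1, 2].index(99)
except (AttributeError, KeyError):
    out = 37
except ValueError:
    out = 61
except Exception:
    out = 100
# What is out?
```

Step-by-step execution trace:
1. `y = [1, 2].index(99)` raises ValueError.
2. `except (AttributeError, KeyError)` does not match ValueError; skipped.
3. `except ValueError` matches (exact type match) → out = 61.
4. `except Exception` is not reached.
Result: 61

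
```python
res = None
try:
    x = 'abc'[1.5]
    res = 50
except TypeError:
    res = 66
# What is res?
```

Step-by-step execution trace:
1. `x = 'abc'[1.5]` raises TypeError.
2. `res = 50` is not reached.
3. `except TypeError` matches → res = 66.
Result: 66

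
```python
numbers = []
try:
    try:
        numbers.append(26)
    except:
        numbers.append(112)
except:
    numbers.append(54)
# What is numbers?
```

Step-by-step execution trace:
1. Inner try: `numbers.append(26)` → numbers = [26]. No exception raised.
2. Inner `except` is skipped.
3. Inner try completes normally; outer `except` is skipped.
Result: [26]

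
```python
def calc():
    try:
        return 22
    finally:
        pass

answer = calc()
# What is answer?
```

Step-by-step execution trace:
1. `calc()` enters try: `return 22` sets pending return value 22.
2. Before returning, `finally: pass` runs (no effect).
3. calc() returns 22 → answer = 22.
Result: 22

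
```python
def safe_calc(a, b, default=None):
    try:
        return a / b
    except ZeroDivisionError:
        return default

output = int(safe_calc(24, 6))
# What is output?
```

Step-by-step execution trace:
1. `safe_calc(24, 6)` enters try: `return 24 / 6` → returns 4.0. No exception raised.
2. `except ZeroDivisionError` is skipped.
3. `int(4.0)` → 4 → output = 4.
Result: 4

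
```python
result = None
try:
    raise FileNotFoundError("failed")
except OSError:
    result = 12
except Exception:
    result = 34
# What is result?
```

Step-by-step execution trace:
1. `raise FileNotFoundError(...)` raises FileNotFoundError.
2. `except OSError` matches (FileNotFoundError is a subclass of OSError) → result = 12.
3. `except Exception` is not reached.
Result: 12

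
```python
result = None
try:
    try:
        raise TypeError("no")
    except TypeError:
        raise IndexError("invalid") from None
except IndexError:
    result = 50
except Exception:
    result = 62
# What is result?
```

Step-by-step execution trace:
1. Inner try raises TypeError; inner `except TypeError` catches it.
2. `raise IndexError(...) from None` raises IndexError (from None suppresses __context__, but the active exception is still IndexError).
3. Outer `except IndexError` matches → result = 50.
4. `except Exception` is not reached.
Result: 50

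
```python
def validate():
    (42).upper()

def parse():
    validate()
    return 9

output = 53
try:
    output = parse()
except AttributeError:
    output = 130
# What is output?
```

Step-by-step execution trace:
1. output starts at 53.
2. try: `parse()` calls `validate()`.
3. `validate()` evaluates `(42).upper()`, which raises AttributeError; it propagates through parse (uncaught).
4. `return 9` in parse is not reached; the assignment to output does not complete.
5. `except AttributeError` matches → output = 130.
Result: 130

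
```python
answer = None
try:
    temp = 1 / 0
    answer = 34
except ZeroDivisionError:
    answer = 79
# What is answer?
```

Step-by-step execution trace:
1. `temp = 1 / 0` raises ZeroDivisionError.
2. `answer = 34` is not reached.
3. `except ZeroDivisionError` matches → answer = 79.
Result: 79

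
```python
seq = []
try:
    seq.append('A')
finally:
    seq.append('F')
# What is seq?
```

Step-by-step execution trace:
1. try: `seq.append('A')` → seq = ['A'].
2. The try body completes without raising.
3. finally always runs: `seq.append('F')` → seq = ['A', 'F'].
Result: ['A', 'F']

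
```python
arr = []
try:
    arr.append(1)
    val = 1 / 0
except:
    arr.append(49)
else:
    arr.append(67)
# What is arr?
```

Step-by-step execution trace:
1. try: `arr.append(1)` → arr = [1].
2. `val = 1 / 0` raises ZeroDivisionError.
3. bare `except` matches → `arr.append(49)` → arr = [1, 49].
4. `else` is skipped (an exception was raised).
Result: [1, 49]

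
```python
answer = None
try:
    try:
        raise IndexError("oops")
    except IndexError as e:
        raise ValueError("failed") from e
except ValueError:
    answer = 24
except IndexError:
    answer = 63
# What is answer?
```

Step-by-step execution trace:
1. Inner try raises IndexError; inner `except IndexError as e` catches it.
2. `raise ValueError(...) from e` raises ValueError (IndexError is attached as __cause__, but only ValueError is active).
3. Outer `except ValueError` matches → answer = 24.
4. `except IndexError` is not reached.
Result: 24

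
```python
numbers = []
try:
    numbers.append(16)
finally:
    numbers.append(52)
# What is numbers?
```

Step-by-step execution trace:
1. try: `numbers.append(16)` → numbers = [16].
2. The try body completes without raising.
3. finally always runs: `numbers.append(52)` → numbers = [16, 52].
Result: [16, 52]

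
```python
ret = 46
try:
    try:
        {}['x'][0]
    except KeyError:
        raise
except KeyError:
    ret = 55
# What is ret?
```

Step-by-step execution trace:
1. Inner try: `{}['x'][0]` raises KeyError.
2. Inner `except KeyError` matches; bare `raise` re-raises the same KeyError.
3. Outer `except KeyError` matches → ret = 55.
Result: 55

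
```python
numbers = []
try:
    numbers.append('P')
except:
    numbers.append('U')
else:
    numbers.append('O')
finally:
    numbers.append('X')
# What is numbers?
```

Step-by-step execution trace:
1. try: `numbers.append('P')` → numbers = ['P']. No exception raised.
2. `except` is skipped.
3. `else` runs: `numbers.append('O')` → numbers = ['P', 'O'].
4. `finally` always runs: `numbers.append('X')` → numbers = ['P', 'O', 'X'].
Result: ['P', 'O', 'X']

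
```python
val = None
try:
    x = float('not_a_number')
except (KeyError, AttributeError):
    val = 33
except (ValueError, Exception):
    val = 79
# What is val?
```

Step-by-step execution trace:
1. `x = float('not_a_number')` raises ValueError.
2. `except (KeyError, AttributeError)` does not match ValueError; skipped.
3. `except (ValueError, Exception)` matches (ValueError is in the tuple) → val = 79.
Result: 79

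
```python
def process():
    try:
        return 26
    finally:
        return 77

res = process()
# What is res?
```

Step-by-step execution trace:
1. `process()` enters try: `return 26` sets pending return value 26.
2. Before returning, `finally: return 77` runs and overrides the pending return.
3. process() returns 77 → res = 77.
Result: 77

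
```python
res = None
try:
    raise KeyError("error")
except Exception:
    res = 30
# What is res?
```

Step-by-step execution trace:
1. `raise KeyError(...)` raises KeyError.
2. `except Exception` matches (KeyError is a subclass of Exception) → res = 30.
Result: 30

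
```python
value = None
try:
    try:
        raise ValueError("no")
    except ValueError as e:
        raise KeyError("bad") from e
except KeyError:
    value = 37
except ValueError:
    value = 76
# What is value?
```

Step-by-step execution trace:
1. Inner try raises ValueError; inner `except ValueError as e` catches it.
2. `raise KeyError(...) from e` raises KeyError (ValueError is attached as __cause__, but only KeyError is active).
3. Outer `except KeyError` matches → value = 37.
4. `except ValueError` is not reached.
Result: 37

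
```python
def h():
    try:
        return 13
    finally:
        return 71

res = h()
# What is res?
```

Step-by-step execution trace:
1. `h()` enters try: `return 13` sets pending return value 13.
2. Before returning, `finally: return 71` runs and overrides the pending return.
3. h() returns 71 → res = 71.
Result: 71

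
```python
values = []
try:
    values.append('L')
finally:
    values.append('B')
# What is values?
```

Step-by-step execution trace:
1. try: `values.append('L')` → values = ['L'].
2. The try body completes without raising.
3. finally always runs: `values.append('B')` → values = ['L', 'B'].
Result: ['L', 'B']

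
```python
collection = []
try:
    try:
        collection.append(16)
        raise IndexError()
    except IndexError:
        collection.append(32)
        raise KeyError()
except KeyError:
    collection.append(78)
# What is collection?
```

Step-by-step execution trace:
1. Inner try: `collection.append(16)` → collection = [16].
2. `raise IndexError()` raises IndexError.
3. Inner `except IndexError` matches → `collection.append(32)` → collection = [16, 32].
4. `raise KeyError()` raises KeyError; propagates to outer try.
5. Outer `except KeyError` matches → `collection.append(78)` → collection = [16, 32, 78].
Result: [16, 32, 78]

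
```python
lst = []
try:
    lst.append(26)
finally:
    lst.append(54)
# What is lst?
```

Step-by-step execution trace:
1. try: `lst.append(26)` → lst = [26].
2. The try body completes without raising.
3. finally always runs: `lst.append(54)` → lst = [26, 54].
Result: [26, 54]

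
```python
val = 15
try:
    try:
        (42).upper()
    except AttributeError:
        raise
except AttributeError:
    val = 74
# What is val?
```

Step-by-step execution trace:
1. Inner try: `(42).upper()` raises AttributeError.
2. Inner `except AttributeError` matches; bare `raise` re-raises the same AttributeError.
3. Outer `except AttributeError` matches → val = 74.
Result: 74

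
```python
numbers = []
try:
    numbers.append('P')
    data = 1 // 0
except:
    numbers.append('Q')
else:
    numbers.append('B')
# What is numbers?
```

Step-by-step execution trace:
1. try: `numbers.append('P')` → numbers = ['P'].
2. `data = 1 // 0` raises ZeroDivisionError.
3. bare `except` matches → `numbers.append('Q')` → numbers = ['P', 'Q'].
4. `else` is skipped (an exception was raised).
Result: ['P', 'Q']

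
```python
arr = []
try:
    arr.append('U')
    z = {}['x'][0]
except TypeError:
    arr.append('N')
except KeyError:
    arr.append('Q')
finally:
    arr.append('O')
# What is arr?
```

Step-by-step execution trace:
1. try: `arr.append('U')` → arr = ['U'].
2. `z = {}['x'][0]` raises KeyError.
3. `except TypeError` does not match KeyError; skipped.
4. `except KeyError` matches → `arr.append('Q')` → arr = ['U', 'Q'].
5. finally always runs: `arr.append('O')` → arr = ['U', 'Q', 'O'].
Result: ['U', 'Q', 'O']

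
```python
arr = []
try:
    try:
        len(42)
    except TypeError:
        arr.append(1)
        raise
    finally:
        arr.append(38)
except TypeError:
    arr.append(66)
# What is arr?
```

Step-by-step execution trace:
1. Inner try: `len(42)` raises TypeError.
2. Inner `except TypeError` matches → `arr.append(1)` → arr = [1].
3. bare `raise` re-raises TypeError.
4. Inner `finally` runs during unwinding: `arr.append(38)` → arr = [1, 38].
5. Outer `except TypeError` matches → `arr.append(66)` → arr = [1, 38, 66].
Result: [1, 38, 66]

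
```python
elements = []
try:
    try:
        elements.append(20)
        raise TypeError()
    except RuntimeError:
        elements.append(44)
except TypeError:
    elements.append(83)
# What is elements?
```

Step-by-step execution trace:
1. Inner try: `elements.append(20)` → elements = [20].
2. `raise TypeError()` raises TypeError.
3. Inner `except RuntimeError` does not match TypeError; exception propagates to outer try.
4. Outer `except TypeError` matches → `elements.append(83)` → elements = [20, 83].
Result: [20, 83]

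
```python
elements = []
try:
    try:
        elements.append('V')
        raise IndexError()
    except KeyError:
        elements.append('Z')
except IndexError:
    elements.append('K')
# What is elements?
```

Step-by-step execution trace:
1. Inner try: `elements.append('V')` → elements = ['V'].
2. `raise IndexError()` raises IndexError.
3. Inner `except KeyError` does not match IndexError; exception propagates to outer try.
4. Outer `except IndexError` matches → `elements.append('K')` → elements = ['V', 'K'].
Result: ['V', 'K']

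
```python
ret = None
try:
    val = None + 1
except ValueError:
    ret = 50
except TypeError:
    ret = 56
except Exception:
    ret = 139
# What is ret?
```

Step-by-step execution trace:
1. `val = None + 1` raises TypeError.
2. `except ValueError` does not match TypeError; skipped.
3. `except TypeError` matches → ret = 56.
4. Remaining except clauses are skipped.
Result: 56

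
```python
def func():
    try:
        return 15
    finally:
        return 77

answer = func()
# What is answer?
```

Step-by-step execution trace:
1. `func()` enters try: `return 15` sets pending return value 15.
2. Before returning, `finally: return 77` runs and overrides the pending return.
3. func() returns 77 → answer = 77.
Result: 77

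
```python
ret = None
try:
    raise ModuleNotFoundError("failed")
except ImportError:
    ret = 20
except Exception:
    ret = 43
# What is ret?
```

Step-by-step execution trace:
1. `raise ModuleNotFoundError(...)` raises ModuleNotFoundError.
2. `except ImportError` matches (ModuleNotFoundError is a subclass of ImportError) → ret = 20.
3. `except Exception` is not reached.
Result: 20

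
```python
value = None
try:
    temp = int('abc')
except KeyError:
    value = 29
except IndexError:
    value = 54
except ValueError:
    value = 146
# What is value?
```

Step-by-step execution trace:
1. `temp = int('abc')` raises ValueError.
2. `except KeyError` does not match ValueError; skipped.
3. `except IndexError` does not match ValueError; skipped.
4. `except ValueError` matches → value = 146.
Result: 146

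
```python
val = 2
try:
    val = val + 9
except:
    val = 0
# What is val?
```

Step-by-step execution trace:
1. val starts at 2.
2. try: `val = val + 9` → val = 11. No exception raised.
3. `except` is skipped.
Result: 11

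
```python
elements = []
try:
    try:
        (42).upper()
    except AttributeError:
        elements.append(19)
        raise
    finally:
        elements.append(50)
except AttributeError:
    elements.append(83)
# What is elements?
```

Step-by-step execution trace:
1. Inner try: `(42).upper()` raises AttributeError.
2. Inner `except AttributeError` matches → `elements.append(19)` → elements = [19].
3. bare `raise` re-raises AttributeError.
4. Inner `finally` runs during unwinding: `elements.append(50)` → elements = [19, 50].
5. Outer `except AttributeError` matches → `elements.append(83)` → elements = [19, 50, 83].
Result: [19, 50, 83]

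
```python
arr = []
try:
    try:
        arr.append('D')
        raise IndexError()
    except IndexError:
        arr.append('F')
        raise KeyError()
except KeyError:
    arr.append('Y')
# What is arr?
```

Step-by-step execution trace:
1. Inner try: `arr.append('D')` → arr = ['D'].
2. `raise IndexError()` raises IndexError.
3. Inner `except IndexError` matches → `arr.append('F')` → arr = ['D', 'F'].
4. `raise KeyError()` raises KeyError; propagates to outer try.
5. Outer `except KeyError` matches → `arr.append('Y')` → arr = ['D', 'F', 'Y'].
Result: ['D', 'F', 'Y']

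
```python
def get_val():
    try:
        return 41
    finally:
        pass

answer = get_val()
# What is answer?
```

Step-by-step execution trace:
1. `get_val()` enters try: `return 41` sets pending return value 41.
2. Before returning, `finally: pass` runs (no effect).
3. get_val() returns 41 → answer = 41.
Result: 41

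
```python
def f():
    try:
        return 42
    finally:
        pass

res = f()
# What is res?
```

Step-by-step execution trace:
1. `f()` enters try: `return 42` sets pending return value 42.
2. Before returning, `finally: pass` runs (no effect).
3. f() returns 42 → res = 42.
Result: 42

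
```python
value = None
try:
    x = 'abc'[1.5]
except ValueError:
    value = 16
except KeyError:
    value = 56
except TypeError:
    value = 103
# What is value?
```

Step-by-step execution trace:
1. `x = 'abc'[1.5]` raises TypeError.
2. `except ValueError` does not match TypeError; skipped.
3. `except KeyError` does not match TypeError; skipped.
4. `except TypeError` matches → value = 103.
Result: 103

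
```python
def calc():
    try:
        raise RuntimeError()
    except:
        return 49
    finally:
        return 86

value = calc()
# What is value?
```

Step-by-step execution trace:
1. `calc()` enters try: `raise RuntimeError()` raises RuntimeError.
2. bare `except` matches → `return 49` sets pending return value 49.
3. Before returning, `finally: return 86` runs and overrides the pending return.
4. calc() returns 86 → value = 86.
Result: 86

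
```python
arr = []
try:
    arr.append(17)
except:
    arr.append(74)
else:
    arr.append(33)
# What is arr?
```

Step-by-step execution trace:
1. try: `arr.append(17)` → arr = [17]. No exception raised.
2. `except` is skipped.
3. `else` runs (try completed without exception): `arr.append(33)` → arr = [17, 33].
Result: [17, 33]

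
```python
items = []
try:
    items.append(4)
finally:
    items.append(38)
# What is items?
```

Step-by-step execution trace:
1. try: `items.append(4)` → items = [4].
2. The try body completes without raising.
3. finally always runs: `items.append(38)` → items = [4, 38].
Result: [4, 38]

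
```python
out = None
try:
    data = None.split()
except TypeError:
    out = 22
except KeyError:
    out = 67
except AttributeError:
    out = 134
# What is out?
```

Step-by-step execution trace:
1. `data = None.split()` raises AttributeError.
2. `except TypeError` does not match AttributeError; skipped.
3. `except KeyError` does not match AttributeError; skipped.
4. `except AttributeError` matches → out = 134.
Result: 134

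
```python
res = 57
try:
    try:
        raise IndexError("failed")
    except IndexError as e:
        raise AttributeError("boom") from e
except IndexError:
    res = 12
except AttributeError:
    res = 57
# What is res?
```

Step-by-step execution trace:
1. Inner try raises IndexError; inner `except IndexError as e` catches it.
2. `raise AttributeError(...) from e` raises AttributeError (IndexError is attached as __cause__, but only AttributeError is active).
3. Outer `except IndexError` does not match AttributeError; skipped.
4. Outer `except AttributeError` matches → res = 57.
Result: 57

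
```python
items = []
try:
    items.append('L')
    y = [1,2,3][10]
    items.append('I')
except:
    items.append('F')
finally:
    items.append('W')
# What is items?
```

Step-by-step execution trace:
1. try: `items.append('L')` → items = ['L'].
2. `y = [1,2,3][10]` raises IndexError; `items.append('I')` is not reached.
3. bare `except` matches → `items.append('F')` → items = ['L', 'F'].
4. finally always runs: `items.append('W')` → items = ['L', 'F', 'W'].
Result: ['L', 'F', 'W']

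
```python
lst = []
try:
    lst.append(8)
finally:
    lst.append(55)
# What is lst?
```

Step-by-step execution trace:
1. try: `lst.append(8)` → lst = [8].
2. The try body completes without raising.
3. finally always runs: `lst.append(55)` → lst = [8, 55].
Result: [8, 55]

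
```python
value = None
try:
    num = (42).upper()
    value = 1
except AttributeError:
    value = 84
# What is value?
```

Step-by-step execution trace:
1. `num = (42).upper()` raises AttributeError.
2. `value = 1` is not reached.
3. `except AttributeError` matches → value = 84.
Result: 84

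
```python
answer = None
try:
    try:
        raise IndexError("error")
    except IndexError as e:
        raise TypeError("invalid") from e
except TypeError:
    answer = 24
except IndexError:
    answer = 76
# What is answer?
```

Step-by-step execution trace:
1. Inner try raises IndexError; inner `except IndexError as e` catches it.
2. `raise TypeError(...) from e` raises TypeError (IndexError is attached as __cause__, but only TypeError is active).
3. Outer `except TypeError` matches → answer = 24.
4. `except IndexError` is not reached.
Result: 24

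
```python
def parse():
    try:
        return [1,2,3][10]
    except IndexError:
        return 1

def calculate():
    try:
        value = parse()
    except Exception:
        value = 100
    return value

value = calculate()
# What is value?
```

Step-by-step execution trace:
1. `calculate()` calls `parse()`.
2. In parse: `[1,2,3][10]` raises IndexError; `except IndexError` catches it → returns 1.
3. In calculate: `value = parse()` → value = 1. No exception reaches calculate.
4. `except Exception` is skipped; calculate returns 1.
5. value = 1.
Result: 1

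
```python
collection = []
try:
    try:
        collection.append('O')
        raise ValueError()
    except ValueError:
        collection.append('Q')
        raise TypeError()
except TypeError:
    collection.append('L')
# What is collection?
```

Step-by-step execution trace:
1. Inner try: `collection.append('O')` → collection = ['O'].
2. `raise ValueError()` raises ValueError.
3. Inner `except ValueError` matches → `collection.append('Q')` → collection = ['O', 'Q'].
4. `raise TypeError()` raises TypeError; propagates to outer try.
5. Outer `except TypeError` matches → `collection.append('L')` → collection = ['O', 'Q', 'L'].
Result: ['O', 'Q', 'L']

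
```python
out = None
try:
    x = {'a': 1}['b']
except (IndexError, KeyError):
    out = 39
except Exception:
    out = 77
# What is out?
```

Step-by-step execution trace:
1. `x = {'a': 1}['b']` raises KeyError.
2. `except (IndexError, KeyError)` matches (KeyError is in the tuple) → out = 39.
3. `except Exception` is not reached.
Result: 39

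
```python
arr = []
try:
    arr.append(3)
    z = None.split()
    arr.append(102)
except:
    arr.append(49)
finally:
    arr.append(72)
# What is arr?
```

Step-by-step execution trace:
1. try: `arr.append(3)` → arr = [3].
2. `z = None.split()` raises AttributeError; `arr.append(102)` is not reached.
3. bare `except` matches → `arr.append(49)` → arr = [3, 49].
4. finally always runs: `arr.append(72)` → arr = [3, 49, 72].
Result: [3, 49, 72]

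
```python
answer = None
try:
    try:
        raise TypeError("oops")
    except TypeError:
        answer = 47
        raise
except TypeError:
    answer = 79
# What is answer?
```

Step-by-step execution trace:
1. Inner try: `raise TypeError("oops")` raises TypeError.
2. Inner `except TypeError` matches → answer = 47.
3. bare `raise` re-raises the same TypeError.
4. Outer `except TypeError` matches → answer = 79.
Result: 79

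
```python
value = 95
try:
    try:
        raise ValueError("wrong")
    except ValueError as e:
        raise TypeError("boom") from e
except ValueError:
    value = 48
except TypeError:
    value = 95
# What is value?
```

Step-by-step execution trace:
1. Inner try raises ValueError; inner `except ValueError as e` catches it.
2. `raise TypeError(...) from e` raises TypeError (ValueError is attached as __cause__, but only TypeError is active).
3. Outer `except ValueError` does not match TypeError; skipped.
4. Outer `except TypeError` matches → value = 95.
Result: 95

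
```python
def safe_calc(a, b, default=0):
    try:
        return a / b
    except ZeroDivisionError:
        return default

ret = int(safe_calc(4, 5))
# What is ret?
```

Step-by-step execution trace:
1. `safe_calc(4, 5)` enters try: `return 4 / 5` → returns 0.8. No exception raised.
2. `except ZeroDivisionError` is skipped.
3. `int(0.8)` → 0 → ret = 0.
Result: 0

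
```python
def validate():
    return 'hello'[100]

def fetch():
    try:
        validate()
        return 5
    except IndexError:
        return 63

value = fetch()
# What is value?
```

Step-by-step execution trace:
1. `fetch()` calls `validate()`.
2. `validate()` evaluates `'hello'[100]`, which raises IndexError; it propagates to the caller.
3. `return 5` is not reached.
4. `except IndexError` in fetch matches → returns 63.
5. value = 63.
Result: 63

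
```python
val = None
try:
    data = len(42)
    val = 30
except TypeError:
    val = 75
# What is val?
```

Step-by-step execution trace:
1. `data = len(42)` raises TypeError.
2. `val = 30` is not reached.
3. `except TypeError` matches → val = 75.
Result: 75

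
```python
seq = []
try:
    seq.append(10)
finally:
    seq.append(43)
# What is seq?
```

Step-by-step execution trace:
1. try: `seq.append(10)` → seq = [10].
2. The try body completes without raising.
3. finally always runs: `seq.append(43)` → seq = [10, 43].
Result: [10, 43]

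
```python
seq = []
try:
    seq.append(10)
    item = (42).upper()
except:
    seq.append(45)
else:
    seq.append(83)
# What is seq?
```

Step-by-step execution trace:
1. try: `seq.append(10)` → seq = [10].
2. `item = (42).upper()` raises AttributeError.
3. bare `except` matches → `seq.append(45)` → seq = [10, 45].
4. `else` is skipped (an exception was raised).
Result: [10, 45]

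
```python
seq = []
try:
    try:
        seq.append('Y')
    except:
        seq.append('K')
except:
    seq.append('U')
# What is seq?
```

Step-by-step execution trace:
1. Inner try: `seq.append('Y')` → seq = ['Y']. No exception raised.
2. Inner `except` is skipped.
3. Inner try completes normally; outer `except` is skipped.
Result: ['Y']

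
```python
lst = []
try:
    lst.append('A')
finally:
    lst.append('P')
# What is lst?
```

Step-by-step execution trace:
1. try: `lst.append('A')` → lst = ['A'].
2. The try body completes without raising.
3. finally always runs: `lst.append('P')` → lst = ['A', 'P'].
Result: ['A', 'P']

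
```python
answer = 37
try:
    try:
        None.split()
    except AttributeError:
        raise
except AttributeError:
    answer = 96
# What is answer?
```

Step-by-step execution trace:
1. Inner try: `None.split()` raises AttributeError.
2. Inner `except AttributeError` matches; bare `raise` re-raises the same AttributeError.
3. Outer `except AttributeError` matches → answer = 96.
Result: 96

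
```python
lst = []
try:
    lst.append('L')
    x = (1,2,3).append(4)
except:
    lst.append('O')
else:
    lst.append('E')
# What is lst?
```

Step-by-step execution trace:
1. try: `lst.append('L')` → lst = ['L'].
2. `x = (1,2,3).append(4)` raises AttributeError.
3. bare `except` matches → `lst.append('O')` → lst = ['L', 'O'].
4. `else` is skipped (an exception was raised).
Result: ['L', 'O']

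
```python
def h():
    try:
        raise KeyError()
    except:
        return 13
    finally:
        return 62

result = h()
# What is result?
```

Step-by-step execution trace:
1. `h()` enters try: `raise KeyError()` raises KeyError.
2. bare `except` matches → `return 13` sets pending return value 13.
3. Before returning, `finally: return 62` runs and overrides the pending return.
4. h() returns 62 → result = 62.
Result: 62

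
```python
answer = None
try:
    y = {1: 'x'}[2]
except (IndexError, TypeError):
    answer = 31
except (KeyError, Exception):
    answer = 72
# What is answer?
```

Step-by-step execution trace:
1. `y = {1: 'x'}[2]` raises KeyError.
2. `except (IndexError, TypeError)` does not match KeyError; skipped.
3. `except (KeyError, Exception)` matches (KeyError is in the tuple) → answer = 72.
Result: 72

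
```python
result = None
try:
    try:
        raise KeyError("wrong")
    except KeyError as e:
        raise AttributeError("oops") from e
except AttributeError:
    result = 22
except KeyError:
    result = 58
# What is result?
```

Step-by-step execution trace:
1. Inner try raises KeyError; inner `except KeyError as e` catches it.
2. `raise AttributeError(...) from e` raises AttributeError (KeyError is attached as __cause__, but only AttributeError is active).
3. Outer `except AttributeError` matches → result = 22.
4. `except KeyError` is not reached.
Result: 22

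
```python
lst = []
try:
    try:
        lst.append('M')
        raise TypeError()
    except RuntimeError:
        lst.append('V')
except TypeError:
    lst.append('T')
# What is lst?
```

Step-by-step execution trace:
1. Inner try: `lst.append('M')` → lst = ['M'].
2. `raise TypeError()` raises TypeError.
3. Inner `except RuntimeError` does not match TypeError; exception propagates to outer try.
4. Outer `except TypeError` matches → `lst.append('T')` → lst = ['M', 'T'].
Result: ['M', 'T']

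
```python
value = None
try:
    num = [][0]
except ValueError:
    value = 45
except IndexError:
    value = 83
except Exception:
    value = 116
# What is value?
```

Step-by-step execution trace:
1. `num = [][0]` raises IndexError.
2. `except ValueError` does not match IndexError; skipped.
3. `except IndexError` matches → value = 83.
4. Remaining except clauses are skipped.
Result: 83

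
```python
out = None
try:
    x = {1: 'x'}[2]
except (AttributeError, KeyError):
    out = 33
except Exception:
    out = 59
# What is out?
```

Step-by-step execution trace:
1. `x = {1: 'x'}[2]` raises KeyError.
2. `except (AttributeError, KeyError)` matches (KeyError is in the tuple) → out = 33.
3. `except Exception` is not reached.
Result: 33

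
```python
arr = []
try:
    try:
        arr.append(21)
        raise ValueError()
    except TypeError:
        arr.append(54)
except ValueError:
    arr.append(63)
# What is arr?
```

Step-by-step execution trace:
1. Inner try: `arr.append(21)` → arr = [21].
2. `raise ValueError()` raises ValueError.
3. Inner `except TypeError` does not match ValueError; exception propagates to outer try.
4. Outer `except ValueError` matches → `arr.append(63)` → arr = [21, 63].
Result: [21, 63]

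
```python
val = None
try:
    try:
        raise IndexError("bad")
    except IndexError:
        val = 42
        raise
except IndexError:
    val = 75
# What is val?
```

Step-by-step execution trace:
1. Inner try: `raise IndexError("bad")` raises IndexError.
2. Inner `except IndexError` matches → val = 42.
3. bare `raise` re-raises the same IndexError.
4. Outer `except IndexError` matches → val = 75.
Result: 75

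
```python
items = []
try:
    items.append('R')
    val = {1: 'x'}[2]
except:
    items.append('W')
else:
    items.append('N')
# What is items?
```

Step-by-step execution trace:
1. try: `items.append('R')` → items = ['R'].
2. `val = {1: 'x'}[2]` raises KeyError.
3. bare `except` matches → `items.append('W')` → items = ['R', 'W'].
4. `else` is skipped (an exception was raised).
Result: ['R', 'W']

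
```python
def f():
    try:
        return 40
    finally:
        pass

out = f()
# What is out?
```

Step-by-step execution trace:
1. `f()` enters try: `return 40` sets pending return value 40.
2. Before returning, `finally: pass` runs (no effect).
3. f() returns 40 → out = 40.
Result: 40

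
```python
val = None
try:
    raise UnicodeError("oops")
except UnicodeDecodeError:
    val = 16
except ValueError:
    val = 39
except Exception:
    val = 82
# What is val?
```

Step-by-step execution trace:
1. `raise UnicodeError(...)` raises UnicodeError.
2. `except UnicodeDecodeError` does not match (UnicodeError is not a subclass of UnicodeDecodeError); skipped.
3. `except ValueError` matches (UnicodeError is a subclass of ValueError) → val = 39.
4. `except Exception` is not reached.
Result: 39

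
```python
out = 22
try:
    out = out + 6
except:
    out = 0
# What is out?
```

Step-by-step execution trace:
1. out starts at 22.
2. try: `out = out + 6` → out = 28. No exception raised.
3. `except` is skipped.
Result: 28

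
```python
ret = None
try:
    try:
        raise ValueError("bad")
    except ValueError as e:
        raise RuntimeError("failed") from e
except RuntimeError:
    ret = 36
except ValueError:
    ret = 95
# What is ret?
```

Step-by-step execution trace:
1. Inner try raises ValueError; inner `except ValueError as e` catches it.
2. `raise RuntimeError(...) from e` raises RuntimeError (ValueError is attached as __cause__, but only RuntimeError is active).
3. Outer `except RuntimeError` matches → ret = 36.
4. `except ValueError` is not reached.
Result: 36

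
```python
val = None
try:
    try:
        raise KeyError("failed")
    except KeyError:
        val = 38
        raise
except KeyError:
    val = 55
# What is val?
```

Step-by-step execution trace:
1. Inner try: `raise KeyError("failed")` raises KeyError.
2. Inner `except KeyError` matches → val = 38.
3. bare `raise` re-raises the same KeyError.
4. Outer `except KeyError` matches → val = 55.
Result: 55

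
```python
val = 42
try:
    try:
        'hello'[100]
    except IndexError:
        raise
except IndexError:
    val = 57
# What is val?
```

Step-by-step execution trace:
1. Inner try: `'hello'[100]` raises IndexError.
2. Inner `except IndexError` matches; bare `raise` re-raises the same IndexError.
3. Outer `except IndexError` matches → val = 57.
Result: 57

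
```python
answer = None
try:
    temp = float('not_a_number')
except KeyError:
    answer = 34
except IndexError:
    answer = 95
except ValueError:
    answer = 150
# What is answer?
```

Step-by-step execution trace:
1. `temp = float('not_a_number')` raises ValueError.
2. `except KeyError` does not match ValueError; skipped.
3. `except IndexError` does not match ValueError; skipped.
4. `except ValueError` matches → answer = 150.
Result: 150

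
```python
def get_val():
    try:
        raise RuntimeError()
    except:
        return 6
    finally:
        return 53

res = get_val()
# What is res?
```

Step-by-step execution trace:
1. `get_val()` enters try: `raise RuntimeError()` raises RuntimeError.
2. bare `except` matches → `return 6` sets pending return value 6.
3. Before returning, `finally: return 53` runs and overrides the pending return.
4. get_val() returns 53 → res = 53.
Result: 53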